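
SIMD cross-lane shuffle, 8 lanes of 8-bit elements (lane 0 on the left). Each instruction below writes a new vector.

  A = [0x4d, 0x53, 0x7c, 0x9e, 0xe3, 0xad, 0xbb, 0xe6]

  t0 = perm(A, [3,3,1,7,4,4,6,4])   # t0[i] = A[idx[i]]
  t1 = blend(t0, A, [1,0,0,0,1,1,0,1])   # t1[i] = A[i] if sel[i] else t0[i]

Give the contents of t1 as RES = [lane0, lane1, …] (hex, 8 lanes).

RES = [ 0x4d  0x9e  0x53  0xe6  0xe3  0xad  0xbb  0xe6 ]

t0 = [0x9e, 0x9e, 0x53, 0xe6, 0xe3, 0xe3, 0xbb, 0xe3]
t1 = [0x4d, 0x9e, 0x53, 0xe6, 0xe3, 0xad, 0xbb, 0xe6]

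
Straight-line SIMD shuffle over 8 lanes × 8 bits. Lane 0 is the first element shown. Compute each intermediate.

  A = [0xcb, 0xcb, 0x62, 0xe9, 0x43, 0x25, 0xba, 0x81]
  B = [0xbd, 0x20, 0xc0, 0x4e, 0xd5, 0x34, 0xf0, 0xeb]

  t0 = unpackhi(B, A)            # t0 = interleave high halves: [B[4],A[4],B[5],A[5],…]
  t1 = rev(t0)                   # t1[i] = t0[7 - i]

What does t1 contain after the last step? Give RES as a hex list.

RES = [ 0x81  0xeb  0xba  0xf0  0x25  0x34  0x43  0xd5 ]

t0 = [0xd5, 0x43, 0x34, 0x25, 0xf0, 0xba, 0xeb, 0x81]
t1 = [0x81, 0xeb, 0xba, 0xf0, 0x25, 0x34, 0x43, 0xd5]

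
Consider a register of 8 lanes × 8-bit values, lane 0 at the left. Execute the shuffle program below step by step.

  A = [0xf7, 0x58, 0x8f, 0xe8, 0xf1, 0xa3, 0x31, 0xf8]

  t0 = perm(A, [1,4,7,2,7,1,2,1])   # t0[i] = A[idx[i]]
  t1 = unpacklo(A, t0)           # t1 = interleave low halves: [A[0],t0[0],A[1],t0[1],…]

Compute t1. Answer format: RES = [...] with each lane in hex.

RES = [0xf7, 0x58, 0x58, 0xf1, 0x8f, 0xf8, 0xe8, 0x8f]

  t0: 58 f1 f8 8f f8 58 8f 58
  t1: f7 58 58 f1 8f f8 e8 8f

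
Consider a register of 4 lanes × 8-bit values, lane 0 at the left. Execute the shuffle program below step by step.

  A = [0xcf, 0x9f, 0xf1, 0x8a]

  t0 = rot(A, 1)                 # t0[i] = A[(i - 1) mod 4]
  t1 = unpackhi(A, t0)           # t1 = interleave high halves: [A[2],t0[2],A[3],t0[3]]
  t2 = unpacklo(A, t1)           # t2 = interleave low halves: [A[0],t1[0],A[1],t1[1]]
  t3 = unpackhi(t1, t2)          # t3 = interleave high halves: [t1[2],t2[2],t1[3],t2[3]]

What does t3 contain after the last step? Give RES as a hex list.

  t0: 8a cf 9f f1
  t1: f1 9f 8a f1
  t2: cf f1 9f 9f
  t3: 8a 9f f1 9f

RES = [ 0x8a  0x9f  0xf1  0x9f ]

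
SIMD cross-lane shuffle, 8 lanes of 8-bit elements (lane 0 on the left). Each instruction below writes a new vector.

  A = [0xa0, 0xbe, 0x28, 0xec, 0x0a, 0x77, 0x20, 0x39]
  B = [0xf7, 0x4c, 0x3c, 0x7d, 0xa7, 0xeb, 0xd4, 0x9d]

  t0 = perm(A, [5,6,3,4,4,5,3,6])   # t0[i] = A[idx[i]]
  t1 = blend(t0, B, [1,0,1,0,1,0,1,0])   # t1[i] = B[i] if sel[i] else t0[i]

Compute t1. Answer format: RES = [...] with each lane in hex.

t0 = [0x77, 0x20, 0xec, 0x0a, 0x0a, 0x77, 0xec, 0x20]
t1 = [0xf7, 0x20, 0x3c, 0x0a, 0xa7, 0x77, 0xd4, 0x20]

RES = [ 0xf7  0x20  0x3c  0x0a  0xa7  0x77  0xd4  0x20 ]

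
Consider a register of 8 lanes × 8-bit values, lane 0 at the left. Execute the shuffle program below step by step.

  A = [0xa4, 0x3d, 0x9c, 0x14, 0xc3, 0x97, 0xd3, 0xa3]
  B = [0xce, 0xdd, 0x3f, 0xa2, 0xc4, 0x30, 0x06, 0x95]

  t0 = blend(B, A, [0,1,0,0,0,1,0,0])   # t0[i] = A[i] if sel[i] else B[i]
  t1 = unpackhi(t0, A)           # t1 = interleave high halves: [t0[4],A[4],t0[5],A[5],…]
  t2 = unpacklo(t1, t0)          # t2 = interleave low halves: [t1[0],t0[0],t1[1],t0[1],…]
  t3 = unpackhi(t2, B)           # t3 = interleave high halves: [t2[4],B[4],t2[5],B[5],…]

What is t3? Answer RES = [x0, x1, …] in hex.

RES = [0x97, 0xc4, 0x3f, 0x30, 0x97, 0x06, 0xa2, 0x95]

t0 = [0xce, 0x3d, 0x3f, 0xa2, 0xc4, 0x97, 0x06, 0x95]
t1 = [0xc4, 0xc3, 0x97, 0x97, 0x06, 0xd3, 0x95, 0xa3]
t2 = [0xc4, 0xce, 0xc3, 0x3d, 0x97, 0x3f, 0x97, 0xa2]
t3 = [0x97, 0xc4, 0x3f, 0x30, 0x97, 0x06, 0xa2, 0x95]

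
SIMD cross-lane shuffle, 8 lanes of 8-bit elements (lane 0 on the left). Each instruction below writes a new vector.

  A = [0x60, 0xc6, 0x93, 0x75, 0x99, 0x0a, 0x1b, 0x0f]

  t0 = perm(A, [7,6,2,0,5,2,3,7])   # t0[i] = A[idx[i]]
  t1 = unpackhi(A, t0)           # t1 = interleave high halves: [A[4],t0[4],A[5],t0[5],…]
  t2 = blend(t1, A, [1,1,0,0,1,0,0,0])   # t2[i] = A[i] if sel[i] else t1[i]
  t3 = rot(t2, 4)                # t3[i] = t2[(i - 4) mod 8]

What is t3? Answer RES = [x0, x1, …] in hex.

  t0: 0f 1b 93 60 0a 93 75 0f
  t1: 99 0a 0a 93 1b 75 0f 0f
  t2: 60 c6 0a 93 99 75 0f 0f
  t3: 99 75 0f 0f 60 c6 0a 93

RES = [ 0x99  0x75  0x0f  0x0f  0x60  0xc6  0x0a  0x93 ]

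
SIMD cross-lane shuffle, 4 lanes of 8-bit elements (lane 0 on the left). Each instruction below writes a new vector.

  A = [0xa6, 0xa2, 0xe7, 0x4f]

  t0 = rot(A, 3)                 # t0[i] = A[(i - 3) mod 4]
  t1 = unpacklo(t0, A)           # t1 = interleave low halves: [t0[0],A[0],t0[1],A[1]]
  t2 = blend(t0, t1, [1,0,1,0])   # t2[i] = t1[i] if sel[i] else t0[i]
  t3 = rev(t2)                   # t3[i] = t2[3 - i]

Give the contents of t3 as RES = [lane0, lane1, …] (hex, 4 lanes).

t0 = [0xa2, 0xe7, 0x4f, 0xa6]
t1 = [0xa2, 0xa6, 0xe7, 0xa2]
t2 = [0xa2, 0xe7, 0xe7, 0xa6]
t3 = [0xa6, 0xe7, 0xe7, 0xa2]

RES = [ 0xa6  0xe7  0xe7  0xa2 ]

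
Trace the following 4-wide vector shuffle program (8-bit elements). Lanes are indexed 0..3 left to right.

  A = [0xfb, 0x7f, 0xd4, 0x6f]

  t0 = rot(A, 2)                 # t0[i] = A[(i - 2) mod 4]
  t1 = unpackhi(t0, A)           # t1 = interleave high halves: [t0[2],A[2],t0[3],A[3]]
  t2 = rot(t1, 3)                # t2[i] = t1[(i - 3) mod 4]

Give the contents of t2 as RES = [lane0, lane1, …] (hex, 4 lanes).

RES = [ 0xd4  0x7f  0x6f  0xfb ]

  t0: d4 6f fb 7f
  t1: fb d4 7f 6f
  t2: d4 7f 6f fb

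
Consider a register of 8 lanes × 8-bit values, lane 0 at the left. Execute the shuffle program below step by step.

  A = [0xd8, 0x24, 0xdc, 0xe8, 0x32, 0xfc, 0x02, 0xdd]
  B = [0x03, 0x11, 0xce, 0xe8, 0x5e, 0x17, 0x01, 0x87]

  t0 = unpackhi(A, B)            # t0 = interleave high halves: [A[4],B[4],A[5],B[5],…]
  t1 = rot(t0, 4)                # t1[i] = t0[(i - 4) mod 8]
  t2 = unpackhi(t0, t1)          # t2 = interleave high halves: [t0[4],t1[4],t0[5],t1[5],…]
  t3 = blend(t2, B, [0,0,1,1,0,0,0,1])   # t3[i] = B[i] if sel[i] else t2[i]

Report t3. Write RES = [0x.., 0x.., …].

RES = [0x02, 0x32, 0xce, 0xe8, 0xdd, 0xfc, 0x87, 0x87]

  t0: 32 5e fc 17 02 01 dd 87
  t1: 02 01 dd 87 32 5e fc 17
  t2: 02 32 01 5e dd fc 87 17
  t3: 02 32 ce e8 dd fc 87 87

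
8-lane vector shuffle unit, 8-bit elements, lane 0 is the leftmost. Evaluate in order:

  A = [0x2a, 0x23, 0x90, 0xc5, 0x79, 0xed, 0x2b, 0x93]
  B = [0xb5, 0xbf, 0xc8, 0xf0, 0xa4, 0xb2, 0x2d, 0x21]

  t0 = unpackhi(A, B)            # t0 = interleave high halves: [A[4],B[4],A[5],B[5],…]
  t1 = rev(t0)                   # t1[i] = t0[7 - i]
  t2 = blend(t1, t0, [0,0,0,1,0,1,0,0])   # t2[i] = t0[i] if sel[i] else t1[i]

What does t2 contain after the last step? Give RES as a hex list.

RES = [0x21, 0x93, 0x2d, 0xb2, 0xb2, 0x2d, 0xa4, 0x79]

→ t0 |79|a4|ed|b2|2b|2d|93|21|
→ t1 |21|93|2d|2b|b2|ed|a4|79|
→ t2 |21|93|2d|b2|b2|2d|a4|79|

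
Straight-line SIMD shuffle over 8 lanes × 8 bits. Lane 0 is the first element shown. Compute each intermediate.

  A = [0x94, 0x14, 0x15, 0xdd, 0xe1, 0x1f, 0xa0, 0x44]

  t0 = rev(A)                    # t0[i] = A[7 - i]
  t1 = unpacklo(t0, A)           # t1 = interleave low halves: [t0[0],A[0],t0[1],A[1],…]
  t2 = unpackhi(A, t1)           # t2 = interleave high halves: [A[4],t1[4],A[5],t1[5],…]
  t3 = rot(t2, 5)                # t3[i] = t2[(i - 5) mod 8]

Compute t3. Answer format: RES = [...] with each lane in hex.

→ t0 |44|a0|1f|e1|dd|15|14|94|
→ t1 |44|94|a0|14|1f|15|e1|dd|
→ t2 |e1|1f|1f|15|a0|e1|44|dd|
→ t3 |15|a0|e1|44|dd|e1|1f|1f|

RES = [0x15, 0xa0, 0xe1, 0x44, 0xdd, 0xe1, 0x1f, 0x1f]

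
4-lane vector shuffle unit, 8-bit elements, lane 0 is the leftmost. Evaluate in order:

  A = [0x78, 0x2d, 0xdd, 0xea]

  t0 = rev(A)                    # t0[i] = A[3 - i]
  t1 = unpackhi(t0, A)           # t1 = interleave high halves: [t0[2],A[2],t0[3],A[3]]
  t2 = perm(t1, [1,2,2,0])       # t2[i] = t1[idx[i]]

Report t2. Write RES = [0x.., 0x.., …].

RES = [0xdd, 0x78, 0x78, 0x2d]

→ t0 |ea|dd|2d|78|
→ t1 |2d|dd|78|ea|
→ t2 |dd|78|78|2d|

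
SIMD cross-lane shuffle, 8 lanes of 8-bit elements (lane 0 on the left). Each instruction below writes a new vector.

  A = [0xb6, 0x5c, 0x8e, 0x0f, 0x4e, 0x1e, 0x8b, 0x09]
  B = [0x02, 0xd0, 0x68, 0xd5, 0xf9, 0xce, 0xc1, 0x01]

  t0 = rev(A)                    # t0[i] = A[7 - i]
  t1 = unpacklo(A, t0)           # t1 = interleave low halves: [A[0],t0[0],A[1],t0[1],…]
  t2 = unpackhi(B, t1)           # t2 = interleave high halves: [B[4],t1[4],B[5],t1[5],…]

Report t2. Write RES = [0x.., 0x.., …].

t0 = [0x09, 0x8b, 0x1e, 0x4e, 0x0f, 0x8e, 0x5c, 0xb6]
t1 = [0xb6, 0x09, 0x5c, 0x8b, 0x8e, 0x1e, 0x0f, 0x4e]
t2 = [0xf9, 0x8e, 0xce, 0x1e, 0xc1, 0x0f, 0x01, 0x4e]

RES = [0xf9, 0x8e, 0xce, 0x1e, 0xc1, 0x0f, 0x01, 0x4e]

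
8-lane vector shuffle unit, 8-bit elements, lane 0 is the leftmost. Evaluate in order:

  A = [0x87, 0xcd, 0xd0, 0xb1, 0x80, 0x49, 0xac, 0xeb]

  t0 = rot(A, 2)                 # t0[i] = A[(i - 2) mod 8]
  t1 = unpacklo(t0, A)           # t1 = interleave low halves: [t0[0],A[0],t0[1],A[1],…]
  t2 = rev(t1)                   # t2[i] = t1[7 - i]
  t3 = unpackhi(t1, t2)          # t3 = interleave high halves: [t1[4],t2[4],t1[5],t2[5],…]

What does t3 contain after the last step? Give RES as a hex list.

RES = [ 0x87  0xcd  0xd0  0xeb  0xcd  0x87  0xb1  0xac ]

  t0: ac eb 87 cd d0 b1 80 49
  t1: ac 87 eb cd 87 d0 cd b1
  t2: b1 cd d0 87 cd eb 87 ac
  t3: 87 cd d0 eb cd 87 b1 ac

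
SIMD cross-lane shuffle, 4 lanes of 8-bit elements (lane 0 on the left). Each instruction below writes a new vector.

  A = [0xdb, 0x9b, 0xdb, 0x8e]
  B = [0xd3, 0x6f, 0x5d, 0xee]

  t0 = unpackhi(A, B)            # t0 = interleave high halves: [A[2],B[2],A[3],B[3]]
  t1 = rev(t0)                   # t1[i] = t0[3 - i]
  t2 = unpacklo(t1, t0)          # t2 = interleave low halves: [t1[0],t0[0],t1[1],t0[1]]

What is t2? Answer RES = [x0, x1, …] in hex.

RES = [ 0xee  0xdb  0x8e  0x5d ]

→ t0 |db|5d|8e|ee|
→ t1 |ee|8e|5d|db|
→ t2 |ee|db|8e|5d|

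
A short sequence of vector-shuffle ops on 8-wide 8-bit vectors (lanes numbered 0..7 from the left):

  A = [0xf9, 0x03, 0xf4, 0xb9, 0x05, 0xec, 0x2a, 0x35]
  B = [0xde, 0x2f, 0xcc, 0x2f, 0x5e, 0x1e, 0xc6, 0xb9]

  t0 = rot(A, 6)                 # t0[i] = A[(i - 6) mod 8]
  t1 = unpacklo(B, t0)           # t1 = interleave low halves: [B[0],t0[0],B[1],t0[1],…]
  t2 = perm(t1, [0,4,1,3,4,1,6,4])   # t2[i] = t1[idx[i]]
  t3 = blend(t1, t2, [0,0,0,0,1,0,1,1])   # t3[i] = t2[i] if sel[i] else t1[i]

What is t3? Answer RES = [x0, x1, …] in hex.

RES = [ 0xde  0xf4  0x2f  0xb9  0xcc  0x05  0x2f  0xcc ]

→ t0 |f4|b9|05|ec|2a|35|f9|03|
→ t1 |de|f4|2f|b9|cc|05|2f|ec|
→ t2 |de|cc|f4|b9|cc|f4|2f|cc|
→ t3 |de|f4|2f|b9|cc|05|2f|cc|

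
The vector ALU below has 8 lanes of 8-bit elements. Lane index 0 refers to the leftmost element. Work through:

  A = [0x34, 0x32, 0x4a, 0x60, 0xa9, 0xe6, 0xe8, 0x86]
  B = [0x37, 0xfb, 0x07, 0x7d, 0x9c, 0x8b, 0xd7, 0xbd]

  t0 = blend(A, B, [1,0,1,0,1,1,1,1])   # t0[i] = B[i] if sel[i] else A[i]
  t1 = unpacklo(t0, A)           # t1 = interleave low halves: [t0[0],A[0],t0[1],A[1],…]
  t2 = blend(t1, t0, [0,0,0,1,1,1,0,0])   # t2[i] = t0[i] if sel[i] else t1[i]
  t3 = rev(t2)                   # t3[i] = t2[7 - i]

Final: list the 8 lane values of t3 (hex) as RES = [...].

RES = [0x60, 0x60, 0x8b, 0x9c, 0x60, 0x32, 0x34, 0x37]

→ t0 |37|32|07|60|9c|8b|d7|bd|
→ t1 |37|34|32|32|07|4a|60|60|
→ t2 |37|34|32|60|9c|8b|60|60|
→ t3 |60|60|8b|9c|60|32|34|37|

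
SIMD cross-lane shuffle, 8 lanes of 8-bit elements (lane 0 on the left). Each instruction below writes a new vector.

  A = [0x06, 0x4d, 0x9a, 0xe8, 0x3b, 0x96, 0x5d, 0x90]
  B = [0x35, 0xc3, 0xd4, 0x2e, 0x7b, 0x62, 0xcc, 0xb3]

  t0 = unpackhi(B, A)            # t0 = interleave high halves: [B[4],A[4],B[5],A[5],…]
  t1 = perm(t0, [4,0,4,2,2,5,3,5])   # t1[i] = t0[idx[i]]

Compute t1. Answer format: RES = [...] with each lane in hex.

→ t0 |7b|3b|62|96|cc|5d|b3|90|
→ t1 |cc|7b|cc|62|62|5d|96|5d|

RES = [ 0xcc  0x7b  0xcc  0x62  0x62  0x5d  0x96  0x5d ]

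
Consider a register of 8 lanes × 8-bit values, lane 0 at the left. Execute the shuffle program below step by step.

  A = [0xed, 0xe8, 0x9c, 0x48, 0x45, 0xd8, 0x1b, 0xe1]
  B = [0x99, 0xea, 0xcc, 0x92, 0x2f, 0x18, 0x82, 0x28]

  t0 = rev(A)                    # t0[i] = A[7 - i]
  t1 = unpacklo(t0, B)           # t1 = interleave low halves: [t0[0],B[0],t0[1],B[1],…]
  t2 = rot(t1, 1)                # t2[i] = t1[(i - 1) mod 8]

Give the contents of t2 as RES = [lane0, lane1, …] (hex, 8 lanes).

RES = [0x92, 0xe1, 0x99, 0x1b, 0xea, 0xd8, 0xcc, 0x45]

  t0: e1 1b d8 45 48 9c e8 ed
  t1: e1 99 1b ea d8 cc 45 92
  t2: 92 e1 99 1b ea d8 cc 45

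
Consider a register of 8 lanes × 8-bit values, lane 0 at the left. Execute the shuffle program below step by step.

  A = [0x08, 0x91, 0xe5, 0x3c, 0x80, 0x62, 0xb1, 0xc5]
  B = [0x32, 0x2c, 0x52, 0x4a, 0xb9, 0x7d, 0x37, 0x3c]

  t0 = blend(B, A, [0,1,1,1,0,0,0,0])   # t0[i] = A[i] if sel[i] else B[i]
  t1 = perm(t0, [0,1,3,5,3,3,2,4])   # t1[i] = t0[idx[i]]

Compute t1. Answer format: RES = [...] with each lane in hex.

  t0: 32 91 e5 3c b9 7d 37 3c
  t1: 32 91 3c 7d 3c 3c e5 b9

RES = [ 0x32  0x91  0x3c  0x7d  0x3c  0x3c  0xe5  0xb9 ]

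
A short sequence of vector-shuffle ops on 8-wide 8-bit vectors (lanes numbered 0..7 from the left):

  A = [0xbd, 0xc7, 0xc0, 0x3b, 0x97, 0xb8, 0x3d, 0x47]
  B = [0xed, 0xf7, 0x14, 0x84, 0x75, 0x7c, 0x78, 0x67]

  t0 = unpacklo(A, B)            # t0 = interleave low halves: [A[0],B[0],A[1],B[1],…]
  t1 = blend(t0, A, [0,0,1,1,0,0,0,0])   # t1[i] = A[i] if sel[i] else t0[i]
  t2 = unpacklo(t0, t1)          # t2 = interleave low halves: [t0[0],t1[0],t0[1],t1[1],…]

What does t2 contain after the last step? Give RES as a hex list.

RES = [0xbd, 0xbd, 0xed, 0xed, 0xc7, 0xc0, 0xf7, 0x3b]

  t0: bd ed c7 f7 c0 14 3b 84
  t1: bd ed c0 3b c0 14 3b 84
  t2: bd bd ed ed c7 c0 f7 3b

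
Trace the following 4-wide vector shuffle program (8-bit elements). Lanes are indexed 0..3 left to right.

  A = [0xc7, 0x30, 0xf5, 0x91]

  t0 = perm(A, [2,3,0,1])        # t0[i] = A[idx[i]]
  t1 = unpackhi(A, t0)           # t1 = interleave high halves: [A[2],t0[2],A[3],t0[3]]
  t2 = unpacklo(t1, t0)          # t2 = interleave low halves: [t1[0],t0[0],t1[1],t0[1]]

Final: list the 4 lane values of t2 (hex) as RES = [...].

  t0: f5 91 c7 30
  t1: f5 c7 91 30
  t2: f5 f5 c7 91

RES = [ 0xf5  0xf5  0xc7  0x91 ]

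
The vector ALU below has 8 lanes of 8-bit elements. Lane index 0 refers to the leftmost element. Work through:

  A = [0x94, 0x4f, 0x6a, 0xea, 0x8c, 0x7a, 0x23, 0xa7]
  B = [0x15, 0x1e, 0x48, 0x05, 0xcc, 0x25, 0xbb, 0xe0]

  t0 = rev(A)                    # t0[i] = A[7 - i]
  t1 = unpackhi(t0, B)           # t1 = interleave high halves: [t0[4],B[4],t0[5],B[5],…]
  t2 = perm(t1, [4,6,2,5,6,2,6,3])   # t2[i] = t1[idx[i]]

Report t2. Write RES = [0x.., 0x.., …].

t0 = [0xa7, 0x23, 0x7a, 0x8c, 0xea, 0x6a, 0x4f, 0x94]
t1 = [0xea, 0xcc, 0x6a, 0x25, 0x4f, 0xbb, 0x94, 0xe0]
t2 = [0x4f, 0x94, 0x6a, 0xbb, 0x94, 0x6a, 0x94, 0x25]

RES = [ 0x4f  0x94  0x6a  0xbb  0x94  0x6a  0x94  0x25 ]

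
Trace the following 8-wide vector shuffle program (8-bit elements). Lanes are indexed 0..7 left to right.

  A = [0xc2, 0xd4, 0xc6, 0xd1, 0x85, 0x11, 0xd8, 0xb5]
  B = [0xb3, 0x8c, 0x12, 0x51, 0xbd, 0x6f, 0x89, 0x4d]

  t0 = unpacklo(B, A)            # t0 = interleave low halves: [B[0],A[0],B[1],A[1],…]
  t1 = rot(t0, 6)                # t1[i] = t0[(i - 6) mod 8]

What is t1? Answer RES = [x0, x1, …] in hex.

t0 = [0xb3, 0xc2, 0x8c, 0xd4, 0x12, 0xc6, 0x51, 0xd1]
t1 = [0x8c, 0xd4, 0x12, 0xc6, 0x51, 0xd1, 0xb3, 0xc2]

RES = [ 0x8c  0xd4  0x12  0xc6  0x51  0xd1  0xb3  0xc2 ]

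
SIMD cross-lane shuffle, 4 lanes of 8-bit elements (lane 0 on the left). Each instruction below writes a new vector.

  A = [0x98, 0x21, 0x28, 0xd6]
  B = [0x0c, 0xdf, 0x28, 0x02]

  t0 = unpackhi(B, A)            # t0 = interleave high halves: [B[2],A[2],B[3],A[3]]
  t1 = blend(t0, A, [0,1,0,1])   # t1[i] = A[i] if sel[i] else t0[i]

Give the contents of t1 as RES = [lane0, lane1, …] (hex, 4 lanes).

→ t0 |28|28|02|d6|
→ t1 |28|21|02|d6|

RES = [ 0x28  0x21  0x02  0xd6 ]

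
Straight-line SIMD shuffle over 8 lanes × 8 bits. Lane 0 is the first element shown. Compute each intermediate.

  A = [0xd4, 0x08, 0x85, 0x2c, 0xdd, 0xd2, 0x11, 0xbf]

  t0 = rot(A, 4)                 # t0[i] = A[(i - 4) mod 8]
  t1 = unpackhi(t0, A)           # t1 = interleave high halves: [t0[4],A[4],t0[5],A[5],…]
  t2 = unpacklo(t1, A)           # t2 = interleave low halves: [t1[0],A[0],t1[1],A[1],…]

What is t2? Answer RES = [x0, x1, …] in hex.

  t0: dd d2 11 bf d4 08 85 2c
  t1: d4 dd 08 d2 85 11 2c bf
  t2: d4 d4 dd 08 08 85 d2 2c

RES = [ 0xd4  0xd4  0xdd  0x08  0x08  0x85  0xd2  0x2c ]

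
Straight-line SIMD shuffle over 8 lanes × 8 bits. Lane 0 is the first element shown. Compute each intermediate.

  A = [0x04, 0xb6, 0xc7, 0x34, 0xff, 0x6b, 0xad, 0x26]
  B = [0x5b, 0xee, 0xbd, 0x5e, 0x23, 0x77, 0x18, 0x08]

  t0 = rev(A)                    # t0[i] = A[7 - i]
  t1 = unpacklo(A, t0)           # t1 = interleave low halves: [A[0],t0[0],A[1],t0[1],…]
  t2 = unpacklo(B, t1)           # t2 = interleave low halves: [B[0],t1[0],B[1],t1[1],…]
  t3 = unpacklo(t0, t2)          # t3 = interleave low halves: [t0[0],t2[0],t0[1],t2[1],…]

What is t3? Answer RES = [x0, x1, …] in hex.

RES = [ 0x26  0x5b  0xad  0x04  0x6b  0xee  0xff  0x26 ]

→ t0 |26|ad|6b|ff|34|c7|b6|04|
→ t1 |04|26|b6|ad|c7|6b|34|ff|
→ t2 |5b|04|ee|26|bd|b6|5e|ad|
→ t3 |26|5b|ad|04|6b|ee|ff|26|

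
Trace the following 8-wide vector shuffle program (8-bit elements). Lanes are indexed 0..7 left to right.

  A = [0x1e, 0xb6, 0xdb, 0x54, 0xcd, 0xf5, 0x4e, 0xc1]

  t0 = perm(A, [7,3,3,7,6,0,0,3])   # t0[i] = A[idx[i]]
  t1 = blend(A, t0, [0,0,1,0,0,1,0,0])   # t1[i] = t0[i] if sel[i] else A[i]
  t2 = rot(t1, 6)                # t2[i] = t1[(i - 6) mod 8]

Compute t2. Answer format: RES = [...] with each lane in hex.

RES = [0x54, 0x54, 0xcd, 0x1e, 0x4e, 0xc1, 0x1e, 0xb6]

  t0: c1 54 54 c1 4e 1e 1e 54
  t1: 1e b6 54 54 cd 1e 4e c1
  t2: 54 54 cd 1e 4e c1 1e b6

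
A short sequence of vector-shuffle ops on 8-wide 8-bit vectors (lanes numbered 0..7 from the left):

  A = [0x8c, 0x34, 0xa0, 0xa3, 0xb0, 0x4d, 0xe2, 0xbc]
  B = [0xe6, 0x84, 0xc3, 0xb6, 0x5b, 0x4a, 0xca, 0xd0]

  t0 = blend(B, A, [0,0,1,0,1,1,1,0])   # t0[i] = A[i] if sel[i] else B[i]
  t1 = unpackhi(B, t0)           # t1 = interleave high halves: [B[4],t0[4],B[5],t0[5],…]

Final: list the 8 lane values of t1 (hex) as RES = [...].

→ t0 |e6|84|a0|b6|b0|4d|e2|d0|
→ t1 |5b|b0|4a|4d|ca|e2|d0|d0|

RES = [0x5b, 0xb0, 0x4a, 0x4d, 0xca, 0xe2, 0xd0, 0xd0]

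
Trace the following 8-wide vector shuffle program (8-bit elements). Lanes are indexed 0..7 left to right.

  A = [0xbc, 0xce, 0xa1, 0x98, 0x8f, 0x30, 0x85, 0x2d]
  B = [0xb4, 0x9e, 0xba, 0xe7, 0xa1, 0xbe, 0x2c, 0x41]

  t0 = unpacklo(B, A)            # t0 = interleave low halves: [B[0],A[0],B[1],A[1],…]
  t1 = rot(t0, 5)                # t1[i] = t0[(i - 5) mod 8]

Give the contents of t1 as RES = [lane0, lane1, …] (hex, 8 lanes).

→ t0 |b4|bc|9e|ce|ba|a1|e7|98|
→ t1 |ce|ba|a1|e7|98|b4|bc|9e|

RES = [0xce, 0xba, 0xa1, 0xe7, 0x98, 0xb4, 0xbc, 0x9e]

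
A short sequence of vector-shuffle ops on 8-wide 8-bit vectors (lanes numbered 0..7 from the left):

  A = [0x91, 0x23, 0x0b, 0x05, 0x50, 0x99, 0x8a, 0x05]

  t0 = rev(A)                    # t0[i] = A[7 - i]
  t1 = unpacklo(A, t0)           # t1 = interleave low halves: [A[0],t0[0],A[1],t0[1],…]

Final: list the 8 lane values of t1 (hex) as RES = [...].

  t0: 05 8a 99 50 05 0b 23 91
  t1: 91 05 23 8a 0b 99 05 50

RES = [0x91, 0x05, 0x23, 0x8a, 0x0b, 0x99, 0x05, 0x50]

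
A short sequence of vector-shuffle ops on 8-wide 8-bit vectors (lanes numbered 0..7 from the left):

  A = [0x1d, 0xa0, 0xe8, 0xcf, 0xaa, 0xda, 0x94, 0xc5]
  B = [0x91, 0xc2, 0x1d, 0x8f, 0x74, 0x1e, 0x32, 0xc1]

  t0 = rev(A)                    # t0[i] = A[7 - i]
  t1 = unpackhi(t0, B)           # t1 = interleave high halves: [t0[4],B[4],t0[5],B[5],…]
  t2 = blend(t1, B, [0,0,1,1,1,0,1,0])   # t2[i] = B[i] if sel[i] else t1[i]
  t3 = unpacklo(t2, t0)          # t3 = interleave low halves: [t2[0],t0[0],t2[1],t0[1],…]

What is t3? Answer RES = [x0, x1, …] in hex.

t0 = [0xc5, 0x94, 0xda, 0xaa, 0xcf, 0xe8, 0xa0, 0x1d]
t1 = [0xcf, 0x74, 0xe8, 0x1e, 0xa0, 0x32, 0x1d, 0xc1]
t2 = [0xcf, 0x74, 0x1d, 0x8f, 0x74, 0x32, 0x32, 0xc1]
t3 = [0xcf, 0xc5, 0x74, 0x94, 0x1d, 0xda, 0x8f, 0xaa]

RES = [ 0xcf  0xc5  0x74  0x94  0x1d  0xda  0x8f  0xaa ]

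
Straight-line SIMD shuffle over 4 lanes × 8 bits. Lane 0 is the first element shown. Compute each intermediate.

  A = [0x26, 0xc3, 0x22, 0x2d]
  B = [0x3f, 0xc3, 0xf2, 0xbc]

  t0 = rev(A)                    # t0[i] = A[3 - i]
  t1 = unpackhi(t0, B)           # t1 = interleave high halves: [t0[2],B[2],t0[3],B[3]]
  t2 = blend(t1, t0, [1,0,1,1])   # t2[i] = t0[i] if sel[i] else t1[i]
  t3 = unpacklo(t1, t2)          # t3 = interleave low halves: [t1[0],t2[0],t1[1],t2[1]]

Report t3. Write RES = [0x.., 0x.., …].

RES = [ 0xc3  0x2d  0xf2  0xf2 ]

t0 = [0x2d, 0x22, 0xc3, 0x26]
t1 = [0xc3, 0xf2, 0x26, 0xbc]
t2 = [0x2d, 0xf2, 0xc3, 0x26]
t3 = [0xc3, 0x2d, 0xf2, 0xf2]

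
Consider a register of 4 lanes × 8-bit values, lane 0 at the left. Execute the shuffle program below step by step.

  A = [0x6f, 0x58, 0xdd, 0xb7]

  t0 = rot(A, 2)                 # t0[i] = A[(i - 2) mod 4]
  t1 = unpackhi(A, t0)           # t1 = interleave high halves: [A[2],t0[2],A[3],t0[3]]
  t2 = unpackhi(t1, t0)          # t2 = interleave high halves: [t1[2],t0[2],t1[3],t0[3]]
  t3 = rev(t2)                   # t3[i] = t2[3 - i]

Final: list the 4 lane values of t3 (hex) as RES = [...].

RES = [0x58, 0x58, 0x6f, 0xb7]

→ t0 |dd|b7|6f|58|
→ t1 |dd|6f|b7|58|
→ t2 |b7|6f|58|58|
→ t3 |58|58|6f|b7|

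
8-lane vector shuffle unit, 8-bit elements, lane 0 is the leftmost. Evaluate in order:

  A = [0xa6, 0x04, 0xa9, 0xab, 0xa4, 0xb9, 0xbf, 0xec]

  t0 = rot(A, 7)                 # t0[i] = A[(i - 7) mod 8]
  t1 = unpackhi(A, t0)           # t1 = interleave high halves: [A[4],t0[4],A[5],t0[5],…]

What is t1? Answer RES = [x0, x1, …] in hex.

RES = [ 0xa4  0xb9  0xb9  0xbf  0xbf  0xec  0xec  0xa6 ]

→ t0 |04|a9|ab|a4|b9|bf|ec|a6|
→ t1 |a4|b9|b9|bf|bf|ec|ec|a6|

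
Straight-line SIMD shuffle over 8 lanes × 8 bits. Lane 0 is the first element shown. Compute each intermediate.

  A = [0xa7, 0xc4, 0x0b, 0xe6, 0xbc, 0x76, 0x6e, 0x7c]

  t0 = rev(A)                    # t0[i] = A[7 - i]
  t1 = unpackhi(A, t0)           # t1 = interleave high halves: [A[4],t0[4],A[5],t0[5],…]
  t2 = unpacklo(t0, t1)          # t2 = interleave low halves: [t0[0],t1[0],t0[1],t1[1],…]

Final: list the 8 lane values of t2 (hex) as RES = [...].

RES = [ 0x7c  0xbc  0x6e  0xe6  0x76  0x76  0xbc  0x0b ]

→ t0 |7c|6e|76|bc|e6|0b|c4|a7|
→ t1 |bc|e6|76|0b|6e|c4|7c|a7|
→ t2 |7c|bc|6e|e6|76|76|bc|0b|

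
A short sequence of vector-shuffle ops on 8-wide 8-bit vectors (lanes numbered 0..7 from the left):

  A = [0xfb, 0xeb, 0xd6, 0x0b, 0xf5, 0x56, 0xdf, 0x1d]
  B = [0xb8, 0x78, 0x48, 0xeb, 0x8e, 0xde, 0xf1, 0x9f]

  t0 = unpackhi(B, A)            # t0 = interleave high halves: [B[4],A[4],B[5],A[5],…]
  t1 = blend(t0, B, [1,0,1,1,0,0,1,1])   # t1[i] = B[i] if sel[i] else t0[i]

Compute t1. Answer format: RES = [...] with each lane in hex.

RES = [0xb8, 0xf5, 0x48, 0xeb, 0xf1, 0xdf, 0xf1, 0x9f]

t0 = [0x8e, 0xf5, 0xde, 0x56, 0xf1, 0xdf, 0x9f, 0x1d]
t1 = [0xb8, 0xf5, 0x48, 0xeb, 0xf1, 0xdf, 0xf1, 0x9f]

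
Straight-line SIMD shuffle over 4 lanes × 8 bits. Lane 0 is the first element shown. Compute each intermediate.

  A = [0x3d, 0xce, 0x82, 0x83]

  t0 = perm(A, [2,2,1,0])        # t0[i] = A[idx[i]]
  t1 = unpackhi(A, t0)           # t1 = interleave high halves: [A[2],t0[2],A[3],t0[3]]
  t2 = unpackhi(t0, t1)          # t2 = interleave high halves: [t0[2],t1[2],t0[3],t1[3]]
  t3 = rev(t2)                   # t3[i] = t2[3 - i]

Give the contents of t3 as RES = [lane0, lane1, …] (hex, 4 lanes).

RES = [ 0x3d  0x3d  0x83  0xce ]

  t0: 82 82 ce 3d
  t1: 82 ce 83 3d
  t2: ce 83 3d 3d
  t3: 3d 3d 83 ce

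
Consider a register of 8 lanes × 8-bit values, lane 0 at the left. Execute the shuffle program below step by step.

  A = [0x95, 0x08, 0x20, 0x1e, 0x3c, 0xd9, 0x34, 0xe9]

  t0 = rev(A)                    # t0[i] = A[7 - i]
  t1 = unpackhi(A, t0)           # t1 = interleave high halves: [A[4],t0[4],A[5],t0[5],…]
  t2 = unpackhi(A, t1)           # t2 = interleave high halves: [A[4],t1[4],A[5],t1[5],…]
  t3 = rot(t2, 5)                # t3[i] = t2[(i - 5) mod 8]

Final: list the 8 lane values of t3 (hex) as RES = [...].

t0 = [0xe9, 0x34, 0xd9, 0x3c, 0x1e, 0x20, 0x08, 0x95]
t1 = [0x3c, 0x1e, 0xd9, 0x20, 0x34, 0x08, 0xe9, 0x95]
t2 = [0x3c, 0x34, 0xd9, 0x08, 0x34, 0xe9, 0xe9, 0x95]
t3 = [0x08, 0x34, 0xe9, 0xe9, 0x95, 0x3c, 0x34, 0xd9]

RES = [0x08, 0x34, 0xe9, 0xe9, 0x95, 0x3c, 0x34, 0xd9]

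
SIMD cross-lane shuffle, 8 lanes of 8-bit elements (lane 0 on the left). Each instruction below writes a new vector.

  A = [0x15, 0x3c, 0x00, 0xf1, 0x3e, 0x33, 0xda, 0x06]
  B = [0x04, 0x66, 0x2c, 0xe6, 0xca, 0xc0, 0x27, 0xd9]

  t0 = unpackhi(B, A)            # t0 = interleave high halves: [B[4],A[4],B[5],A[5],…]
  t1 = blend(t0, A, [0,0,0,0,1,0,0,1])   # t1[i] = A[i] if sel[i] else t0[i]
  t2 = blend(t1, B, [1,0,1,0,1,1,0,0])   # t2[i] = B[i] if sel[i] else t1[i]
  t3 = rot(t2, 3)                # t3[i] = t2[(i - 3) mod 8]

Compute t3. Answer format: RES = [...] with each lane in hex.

t0 = [0xca, 0x3e, 0xc0, 0x33, 0x27, 0xda, 0xd9, 0x06]
t1 = [0xca, 0x3e, 0xc0, 0x33, 0x3e, 0xda, 0xd9, 0x06]
t2 = [0x04, 0x3e, 0x2c, 0x33, 0xca, 0xc0, 0xd9, 0x06]
t3 = [0xc0, 0xd9, 0x06, 0x04, 0x3e, 0x2c, 0x33, 0xca]

RES = [0xc0, 0xd9, 0x06, 0x04, 0x3e, 0x2c, 0x33, 0xca]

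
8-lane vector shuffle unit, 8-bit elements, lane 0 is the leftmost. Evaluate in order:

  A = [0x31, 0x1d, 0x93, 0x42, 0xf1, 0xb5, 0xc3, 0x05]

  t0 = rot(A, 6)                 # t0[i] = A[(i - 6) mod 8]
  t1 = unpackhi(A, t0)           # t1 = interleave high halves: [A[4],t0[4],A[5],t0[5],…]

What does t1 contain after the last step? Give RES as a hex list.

→ t0 |93|42|f1|b5|c3|05|31|1d|
→ t1 |f1|c3|b5|05|c3|31|05|1d|

RES = [0xf1, 0xc3, 0xb5, 0x05, 0xc3, 0x31, 0x05, 0x1d]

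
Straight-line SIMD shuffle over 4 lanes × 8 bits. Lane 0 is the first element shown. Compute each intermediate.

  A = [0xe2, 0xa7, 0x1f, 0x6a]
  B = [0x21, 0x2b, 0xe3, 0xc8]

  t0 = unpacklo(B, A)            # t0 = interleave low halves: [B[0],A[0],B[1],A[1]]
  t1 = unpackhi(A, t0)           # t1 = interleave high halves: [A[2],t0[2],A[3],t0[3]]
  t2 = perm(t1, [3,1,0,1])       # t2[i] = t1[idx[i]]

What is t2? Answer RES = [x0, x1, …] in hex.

→ t0 |21|e2|2b|a7|
→ t1 |1f|2b|6a|a7|
→ t2 |a7|2b|1f|2b|

RES = [ 0xa7  0x2b  0x1f  0x2b ]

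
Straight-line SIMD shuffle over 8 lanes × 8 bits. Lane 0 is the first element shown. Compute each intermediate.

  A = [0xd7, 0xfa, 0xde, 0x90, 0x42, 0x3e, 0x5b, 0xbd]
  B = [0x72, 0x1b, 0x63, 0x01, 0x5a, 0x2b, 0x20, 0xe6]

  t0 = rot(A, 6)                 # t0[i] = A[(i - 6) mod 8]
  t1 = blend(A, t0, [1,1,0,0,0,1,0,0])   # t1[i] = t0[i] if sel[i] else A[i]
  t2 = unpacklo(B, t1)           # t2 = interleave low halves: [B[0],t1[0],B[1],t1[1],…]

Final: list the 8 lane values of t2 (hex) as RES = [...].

→ t0 |de|90|42|3e|5b|bd|d7|fa|
→ t1 |de|90|de|90|42|bd|5b|bd|
→ t2 |72|de|1b|90|63|de|01|90|

RES = [ 0x72  0xde  0x1b  0x90  0x63  0xde  0x01  0x90 ]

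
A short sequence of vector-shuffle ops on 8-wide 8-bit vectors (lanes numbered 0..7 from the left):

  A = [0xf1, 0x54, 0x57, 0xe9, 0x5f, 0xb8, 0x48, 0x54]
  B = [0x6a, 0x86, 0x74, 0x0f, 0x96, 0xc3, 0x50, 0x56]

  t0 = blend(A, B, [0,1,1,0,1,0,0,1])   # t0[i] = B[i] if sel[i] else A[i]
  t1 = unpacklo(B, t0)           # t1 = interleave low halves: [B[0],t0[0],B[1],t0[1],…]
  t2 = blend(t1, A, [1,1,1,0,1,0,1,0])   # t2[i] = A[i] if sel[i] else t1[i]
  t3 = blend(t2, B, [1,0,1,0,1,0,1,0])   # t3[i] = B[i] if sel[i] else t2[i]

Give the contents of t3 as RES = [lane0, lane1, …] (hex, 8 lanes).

→ t0 |f1|86|74|e9|96|b8|48|56|
→ t1 |6a|f1|86|86|74|74|0f|e9|
→ t2 |f1|54|57|86|5f|74|48|e9|
→ t3 |6a|54|74|86|96|74|50|e9|

RES = [0x6a, 0x54, 0x74, 0x86, 0x96, 0x74, 0x50, 0xe9]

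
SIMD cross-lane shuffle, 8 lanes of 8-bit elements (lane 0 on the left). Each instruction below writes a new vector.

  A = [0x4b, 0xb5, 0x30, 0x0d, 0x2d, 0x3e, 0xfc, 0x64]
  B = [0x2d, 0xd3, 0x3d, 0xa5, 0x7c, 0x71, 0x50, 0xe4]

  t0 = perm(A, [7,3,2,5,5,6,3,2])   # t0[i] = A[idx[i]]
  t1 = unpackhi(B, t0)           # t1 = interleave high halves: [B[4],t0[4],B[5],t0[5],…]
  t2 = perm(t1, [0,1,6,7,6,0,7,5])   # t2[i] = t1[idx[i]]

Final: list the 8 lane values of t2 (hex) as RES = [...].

RES = [ 0x7c  0x3e  0xe4  0x30  0xe4  0x7c  0x30  0x0d ]

  t0: 64 0d 30 3e 3e fc 0d 30
  t1: 7c 3e 71 fc 50 0d e4 30
  t2: 7c 3e e4 30 e4 7c 30 0d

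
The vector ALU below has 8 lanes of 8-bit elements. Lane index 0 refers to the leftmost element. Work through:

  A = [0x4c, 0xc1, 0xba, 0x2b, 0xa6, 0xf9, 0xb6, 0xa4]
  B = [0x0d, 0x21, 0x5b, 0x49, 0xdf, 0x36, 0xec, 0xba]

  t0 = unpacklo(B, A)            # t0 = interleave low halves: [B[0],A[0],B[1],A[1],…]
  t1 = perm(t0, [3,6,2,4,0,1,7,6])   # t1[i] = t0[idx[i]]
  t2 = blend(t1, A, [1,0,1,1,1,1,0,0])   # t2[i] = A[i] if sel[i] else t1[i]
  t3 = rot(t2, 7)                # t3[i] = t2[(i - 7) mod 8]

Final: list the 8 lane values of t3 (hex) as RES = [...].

RES = [ 0x49  0xba  0x2b  0xa6  0xf9  0x2b  0x49  0x4c ]

t0 = [0x0d, 0x4c, 0x21, 0xc1, 0x5b, 0xba, 0x49, 0x2b]
t1 = [0xc1, 0x49, 0x21, 0x5b, 0x0d, 0x4c, 0x2b, 0x49]
t2 = [0x4c, 0x49, 0xba, 0x2b, 0xa6, 0xf9, 0x2b, 0x49]
t3 = [0x49, 0xba, 0x2b, 0xa6, 0xf9, 0x2b, 0x49, 0x4c]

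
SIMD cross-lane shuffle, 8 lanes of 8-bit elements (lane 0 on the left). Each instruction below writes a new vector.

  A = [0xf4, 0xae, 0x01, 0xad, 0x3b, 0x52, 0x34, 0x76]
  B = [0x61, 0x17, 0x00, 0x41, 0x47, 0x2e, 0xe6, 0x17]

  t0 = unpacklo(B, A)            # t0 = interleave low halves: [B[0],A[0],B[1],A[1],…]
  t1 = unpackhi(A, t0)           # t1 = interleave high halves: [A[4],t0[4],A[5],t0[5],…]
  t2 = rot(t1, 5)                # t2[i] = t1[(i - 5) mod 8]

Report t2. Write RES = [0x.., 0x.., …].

RES = [ 0x01  0x34  0x41  0x76  0xad  0x3b  0x00  0x52 ]

→ t0 |61|f4|17|ae|00|01|41|ad|
→ t1 |3b|00|52|01|34|41|76|ad|
→ t2 |01|34|41|76|ad|3b|00|52|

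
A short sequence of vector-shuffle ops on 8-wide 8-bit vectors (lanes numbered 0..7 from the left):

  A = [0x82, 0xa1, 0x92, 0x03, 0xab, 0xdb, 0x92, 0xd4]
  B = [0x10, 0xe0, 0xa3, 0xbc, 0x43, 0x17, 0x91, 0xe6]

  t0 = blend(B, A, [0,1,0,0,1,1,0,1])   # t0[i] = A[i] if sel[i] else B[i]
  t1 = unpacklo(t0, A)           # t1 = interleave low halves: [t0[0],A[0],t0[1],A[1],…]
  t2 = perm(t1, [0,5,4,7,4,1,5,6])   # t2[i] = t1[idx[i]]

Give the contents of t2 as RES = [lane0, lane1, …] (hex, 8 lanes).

RES = [ 0x10  0x92  0xa3  0x03  0xa3  0x82  0x92  0xbc ]

  t0: 10 a1 a3 bc ab db 91 d4
  t1: 10 82 a1 a1 a3 92 bc 03
  t2: 10 92 a3 03 a3 82 92 bc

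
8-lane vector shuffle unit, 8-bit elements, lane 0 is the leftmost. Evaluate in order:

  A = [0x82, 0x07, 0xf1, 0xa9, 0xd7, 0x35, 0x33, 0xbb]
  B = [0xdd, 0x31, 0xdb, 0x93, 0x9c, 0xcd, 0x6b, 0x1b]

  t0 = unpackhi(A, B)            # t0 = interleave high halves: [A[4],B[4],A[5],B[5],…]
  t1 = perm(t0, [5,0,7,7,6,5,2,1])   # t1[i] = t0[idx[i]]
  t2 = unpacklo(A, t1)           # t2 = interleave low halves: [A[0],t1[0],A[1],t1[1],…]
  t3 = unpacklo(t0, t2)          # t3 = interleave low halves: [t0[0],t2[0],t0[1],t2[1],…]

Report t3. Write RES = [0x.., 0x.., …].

RES = [ 0xd7  0x82  0x9c  0x6b  0x35  0x07  0xcd  0xd7 ]

→ t0 |d7|9c|35|cd|33|6b|bb|1b|
→ t1 |6b|d7|1b|1b|bb|6b|35|9c|
→ t2 |82|6b|07|d7|f1|1b|a9|1b|
→ t3 |d7|82|9c|6b|35|07|cd|d7|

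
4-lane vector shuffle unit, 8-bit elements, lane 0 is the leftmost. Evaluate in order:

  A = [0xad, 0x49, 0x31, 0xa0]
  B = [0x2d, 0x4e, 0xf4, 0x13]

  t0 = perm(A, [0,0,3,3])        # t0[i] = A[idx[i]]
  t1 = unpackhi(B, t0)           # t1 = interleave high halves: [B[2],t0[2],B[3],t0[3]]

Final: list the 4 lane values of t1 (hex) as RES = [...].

t0 = [0xad, 0xad, 0xa0, 0xa0]
t1 = [0xf4, 0xa0, 0x13, 0xa0]

RES = [ 0xf4  0xa0  0x13  0xa0 ]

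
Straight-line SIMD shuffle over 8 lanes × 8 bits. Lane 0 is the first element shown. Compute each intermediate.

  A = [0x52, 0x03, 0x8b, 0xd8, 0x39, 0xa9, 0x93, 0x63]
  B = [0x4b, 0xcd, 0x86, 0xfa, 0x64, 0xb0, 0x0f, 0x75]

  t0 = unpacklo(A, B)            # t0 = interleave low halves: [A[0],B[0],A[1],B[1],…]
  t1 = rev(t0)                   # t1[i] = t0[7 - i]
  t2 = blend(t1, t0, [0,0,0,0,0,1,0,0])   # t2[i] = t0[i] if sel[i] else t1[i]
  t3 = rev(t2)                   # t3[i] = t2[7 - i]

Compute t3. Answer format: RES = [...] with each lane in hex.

→ t0 |52|4b|03|cd|8b|86|d8|fa|
→ t1 |fa|d8|86|8b|cd|03|4b|52|
→ t2 |fa|d8|86|8b|cd|86|4b|52|
→ t3 |52|4b|86|cd|8b|86|d8|fa|

RES = [0x52, 0x4b, 0x86, 0xcd, 0x8b, 0x86, 0xd8, 0xfa]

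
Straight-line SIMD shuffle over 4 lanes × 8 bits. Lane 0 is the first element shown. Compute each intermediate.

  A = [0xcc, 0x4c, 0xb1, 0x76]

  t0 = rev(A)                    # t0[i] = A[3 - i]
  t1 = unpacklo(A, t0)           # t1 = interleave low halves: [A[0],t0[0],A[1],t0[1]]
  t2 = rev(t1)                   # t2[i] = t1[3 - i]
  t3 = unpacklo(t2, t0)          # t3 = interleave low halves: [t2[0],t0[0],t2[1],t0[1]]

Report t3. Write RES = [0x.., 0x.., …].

→ t0 |76|b1|4c|cc|
→ t1 |cc|76|4c|b1|
→ t2 |b1|4c|76|cc|
→ t3 |b1|76|4c|b1|

RES = [0xb1, 0x76, 0x4c, 0xb1]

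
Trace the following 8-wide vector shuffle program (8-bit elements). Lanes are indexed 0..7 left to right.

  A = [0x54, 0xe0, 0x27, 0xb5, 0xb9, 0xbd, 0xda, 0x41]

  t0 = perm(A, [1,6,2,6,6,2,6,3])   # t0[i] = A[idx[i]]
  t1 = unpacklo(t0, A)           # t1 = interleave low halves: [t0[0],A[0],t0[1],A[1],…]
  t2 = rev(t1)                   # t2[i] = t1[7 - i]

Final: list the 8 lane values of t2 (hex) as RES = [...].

  t0: e0 da 27 da da 27 da b5
  t1: e0 54 da e0 27 27 da b5
  t2: b5 da 27 27 e0 da 54 e0

RES = [0xb5, 0xda, 0x27, 0x27, 0xe0, 0xda, 0x54, 0xe0]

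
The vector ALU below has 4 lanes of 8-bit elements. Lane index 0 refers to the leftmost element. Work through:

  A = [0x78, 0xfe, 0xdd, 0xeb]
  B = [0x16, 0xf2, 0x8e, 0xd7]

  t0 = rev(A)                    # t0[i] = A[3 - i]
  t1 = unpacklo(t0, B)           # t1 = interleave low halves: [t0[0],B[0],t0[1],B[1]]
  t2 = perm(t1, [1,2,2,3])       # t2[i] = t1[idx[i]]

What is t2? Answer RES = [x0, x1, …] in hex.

→ t0 |eb|dd|fe|78|
→ t1 |eb|16|dd|f2|
→ t2 |16|dd|dd|f2|

RES = [ 0x16  0xdd  0xdd  0xf2 ]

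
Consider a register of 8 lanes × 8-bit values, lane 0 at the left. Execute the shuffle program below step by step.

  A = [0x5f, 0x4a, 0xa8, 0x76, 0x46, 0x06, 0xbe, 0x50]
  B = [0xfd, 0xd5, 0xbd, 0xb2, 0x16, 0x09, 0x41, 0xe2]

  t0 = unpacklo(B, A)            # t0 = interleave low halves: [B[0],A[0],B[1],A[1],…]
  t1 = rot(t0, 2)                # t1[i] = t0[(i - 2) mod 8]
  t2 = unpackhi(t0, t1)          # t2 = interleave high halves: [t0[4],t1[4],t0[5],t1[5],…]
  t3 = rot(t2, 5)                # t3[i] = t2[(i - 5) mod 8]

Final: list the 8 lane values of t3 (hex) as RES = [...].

RES = [ 0x4a  0xb2  0xbd  0x76  0xa8  0xbd  0xd5  0xa8 ]

t0 = [0xfd, 0x5f, 0xd5, 0x4a, 0xbd, 0xa8, 0xb2, 0x76]
t1 = [0xb2, 0x76, 0xfd, 0x5f, 0xd5, 0x4a, 0xbd, 0xa8]
t2 = [0xbd, 0xd5, 0xa8, 0x4a, 0xb2, 0xbd, 0x76, 0xa8]
t3 = [0x4a, 0xb2, 0xbd, 0x76, 0xa8, 0xbd, 0xd5, 0xa8]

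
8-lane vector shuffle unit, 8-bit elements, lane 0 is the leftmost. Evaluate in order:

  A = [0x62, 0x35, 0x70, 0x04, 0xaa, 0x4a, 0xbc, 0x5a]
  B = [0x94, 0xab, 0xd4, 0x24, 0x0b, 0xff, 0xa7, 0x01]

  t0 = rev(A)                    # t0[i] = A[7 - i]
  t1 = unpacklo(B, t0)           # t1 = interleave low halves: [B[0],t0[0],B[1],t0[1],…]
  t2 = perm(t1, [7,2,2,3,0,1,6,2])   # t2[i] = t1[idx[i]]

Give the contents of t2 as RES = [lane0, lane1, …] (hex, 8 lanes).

RES = [0xaa, 0xab, 0xab, 0xbc, 0x94, 0x5a, 0x24, 0xab]

→ t0 |5a|bc|4a|aa|04|70|35|62|
→ t1 |94|5a|ab|bc|d4|4a|24|aa|
→ t2 |aa|ab|ab|bc|94|5a|24|ab|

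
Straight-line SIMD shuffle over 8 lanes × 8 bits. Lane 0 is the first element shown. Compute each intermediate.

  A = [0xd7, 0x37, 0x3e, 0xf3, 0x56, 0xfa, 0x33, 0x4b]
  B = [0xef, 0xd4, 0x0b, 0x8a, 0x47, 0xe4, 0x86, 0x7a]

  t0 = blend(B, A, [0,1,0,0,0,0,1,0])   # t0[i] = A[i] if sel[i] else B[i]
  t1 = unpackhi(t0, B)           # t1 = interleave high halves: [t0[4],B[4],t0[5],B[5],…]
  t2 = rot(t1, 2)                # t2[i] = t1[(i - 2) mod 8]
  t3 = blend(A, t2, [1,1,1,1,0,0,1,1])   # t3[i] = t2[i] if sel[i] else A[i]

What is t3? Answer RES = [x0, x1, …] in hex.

t0 = [0xef, 0x37, 0x0b, 0x8a, 0x47, 0xe4, 0x33, 0x7a]
t1 = [0x47, 0x47, 0xe4, 0xe4, 0x33, 0x86, 0x7a, 0x7a]
t2 = [0x7a, 0x7a, 0x47, 0x47, 0xe4, 0xe4, 0x33, 0x86]
t3 = [0x7a, 0x7a, 0x47, 0x47, 0x56, 0xfa, 0x33, 0x86]

RES = [ 0x7a  0x7a  0x47  0x47  0x56  0xfa  0x33  0x86 ]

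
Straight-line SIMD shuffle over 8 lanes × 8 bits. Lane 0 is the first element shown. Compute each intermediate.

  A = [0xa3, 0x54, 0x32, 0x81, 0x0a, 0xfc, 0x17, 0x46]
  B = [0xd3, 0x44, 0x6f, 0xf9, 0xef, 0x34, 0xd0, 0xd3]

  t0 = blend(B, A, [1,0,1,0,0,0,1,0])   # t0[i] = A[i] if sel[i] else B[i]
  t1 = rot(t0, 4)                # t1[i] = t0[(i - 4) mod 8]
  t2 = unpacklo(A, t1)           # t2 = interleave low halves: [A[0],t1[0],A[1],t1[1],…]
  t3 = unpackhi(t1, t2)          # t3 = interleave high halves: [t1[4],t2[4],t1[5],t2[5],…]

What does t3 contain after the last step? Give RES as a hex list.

RES = [ 0xa3  0x32  0x44  0x17  0x32  0x81  0xf9  0xd3 ]

  t0: a3 44 32 f9 ef 34 17 d3
  t1: ef 34 17 d3 a3 44 32 f9
  t2: a3 ef 54 34 32 17 81 d3
  t3: a3 32 44 17 32 81 f9 d3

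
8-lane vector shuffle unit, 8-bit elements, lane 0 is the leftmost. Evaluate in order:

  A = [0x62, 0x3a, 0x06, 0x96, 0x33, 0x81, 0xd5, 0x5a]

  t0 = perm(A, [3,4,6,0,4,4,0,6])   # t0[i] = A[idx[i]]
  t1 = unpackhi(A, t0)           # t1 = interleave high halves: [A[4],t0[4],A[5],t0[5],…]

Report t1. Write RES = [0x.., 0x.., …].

  t0: 96 33 d5 62 33 33 62 d5
  t1: 33 33 81 33 d5 62 5a d5

RES = [ 0x33  0x33  0x81  0x33  0xd5  0x62  0x5a  0xd5 ]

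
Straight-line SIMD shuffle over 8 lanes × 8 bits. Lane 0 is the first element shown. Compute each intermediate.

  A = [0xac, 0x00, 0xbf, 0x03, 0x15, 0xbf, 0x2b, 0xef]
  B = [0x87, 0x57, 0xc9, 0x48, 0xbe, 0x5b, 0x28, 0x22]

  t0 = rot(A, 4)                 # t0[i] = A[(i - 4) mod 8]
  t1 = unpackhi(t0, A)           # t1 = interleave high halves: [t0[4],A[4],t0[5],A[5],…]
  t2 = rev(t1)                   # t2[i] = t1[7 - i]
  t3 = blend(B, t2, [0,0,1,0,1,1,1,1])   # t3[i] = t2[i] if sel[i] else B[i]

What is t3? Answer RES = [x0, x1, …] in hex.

t0 = [0x15, 0xbf, 0x2b, 0xef, 0xac, 0x00, 0xbf, 0x03]
t1 = [0xac, 0x15, 0x00, 0xbf, 0xbf, 0x2b, 0x03, 0xef]
t2 = [0xef, 0x03, 0x2b, 0xbf, 0xbf, 0x00, 0x15, 0xac]
t3 = [0x87, 0x57, 0x2b, 0x48, 0xbf, 0x00, 0x15, 0xac]

RES = [ 0x87  0x57  0x2b  0x48  0xbf  0x00  0x15  0xac ]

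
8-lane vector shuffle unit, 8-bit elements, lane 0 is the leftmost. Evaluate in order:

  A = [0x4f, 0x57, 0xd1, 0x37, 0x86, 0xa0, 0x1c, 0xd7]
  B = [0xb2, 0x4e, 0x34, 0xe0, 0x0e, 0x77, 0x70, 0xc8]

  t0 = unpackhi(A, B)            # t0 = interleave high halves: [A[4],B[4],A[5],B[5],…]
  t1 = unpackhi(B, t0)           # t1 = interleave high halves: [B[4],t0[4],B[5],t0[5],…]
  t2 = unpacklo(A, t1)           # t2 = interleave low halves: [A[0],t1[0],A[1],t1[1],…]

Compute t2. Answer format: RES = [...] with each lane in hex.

RES = [0x4f, 0x0e, 0x57, 0x1c, 0xd1, 0x77, 0x37, 0x70]

  t0: 86 0e a0 77 1c 70 d7 c8
  t1: 0e 1c 77 70 70 d7 c8 c8
  t2: 4f 0e 57 1c d1 77 37 70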